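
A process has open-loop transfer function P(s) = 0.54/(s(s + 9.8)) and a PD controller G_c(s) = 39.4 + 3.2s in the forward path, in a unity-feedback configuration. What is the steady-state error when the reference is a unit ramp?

0.461

The loop has one pole at the origin (type 1). Velocity error constant K_v = lim_{s→0} s·G_c(s)P(s) = 39.4·0.54/9.8 = 2.171.
Steady-state error to a unit ramp: e_ss = 1/K_v = 0.461.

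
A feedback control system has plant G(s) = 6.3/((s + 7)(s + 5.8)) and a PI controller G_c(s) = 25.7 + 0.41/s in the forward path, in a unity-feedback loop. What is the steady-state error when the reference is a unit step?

0

The open loop G_c(s)G(s) has a pole at the origin (type 1), so the static position error constant is infinite and e_ss = 1/(1+∞) = 0.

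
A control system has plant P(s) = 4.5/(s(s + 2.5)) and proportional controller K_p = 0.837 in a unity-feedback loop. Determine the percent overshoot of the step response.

7.1%

Closed-loop characteristic equation: s² + 2.5s + 3.766 = 0, so ω_n = 1.941 rad/s and ζ = 2.5/(2·1.941) = 0.6441.
%OS = 100·exp(−πζ/√(1−ζ²)) = 100·exp(−π·0.6441/√0.5852) = 7.1%.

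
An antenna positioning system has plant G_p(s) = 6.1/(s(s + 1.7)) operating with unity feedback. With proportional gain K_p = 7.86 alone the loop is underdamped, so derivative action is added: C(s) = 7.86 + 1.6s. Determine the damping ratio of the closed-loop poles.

ζ = 0.828

Forward path: (7.86 + 1.6s)·6.1/(s(s+1.7)). The closed-loop characteristic equation is s² + (1.7 + 6.1·1.6)s + 6.1·7.86 = 0.
That is s² + 11.46s + 47.95 = 0, so ω_n = 6.924 rad/s and ζ = 11.46/(2·6.924) = 0.8275.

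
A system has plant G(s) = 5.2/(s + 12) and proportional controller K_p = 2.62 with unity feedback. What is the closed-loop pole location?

s = -25.62

Closed-loop transfer function: T(s) = K_p·G(s)/(1 + K_p·G(s)) = 13.62/(s + 12 + 13.62) = 13.62/(s + 25.62).
The closed-loop pole is at s = −25.62.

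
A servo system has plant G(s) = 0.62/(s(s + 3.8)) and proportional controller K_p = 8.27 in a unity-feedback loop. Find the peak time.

T_p = 2.55 s

The closed-loop denominator s² + 3.8s + 5.127 gives ω_n = √5.127 = 2.264 and ζ = 3.8/(2ω_n) = 0.8391.
Damped frequency ω_d = ω_n√(1−ζ²) = 1.232 rad/s, so peak time T_p = π/ω_d = 2.55 s.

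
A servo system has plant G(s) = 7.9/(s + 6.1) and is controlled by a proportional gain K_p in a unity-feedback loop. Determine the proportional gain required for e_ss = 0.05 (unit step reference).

The loop is type 0, so e_ss(step) = 1/(1 + K_pos) with K_pos = K_p·G(0).
G(0) = 1.295. Require 1/(1 + K_p·1.295) = 0.05, so 1 + 1.295·K_p = 20.
K_p = (20 − 1)/1.295 = 14.7.

K_p = 14.7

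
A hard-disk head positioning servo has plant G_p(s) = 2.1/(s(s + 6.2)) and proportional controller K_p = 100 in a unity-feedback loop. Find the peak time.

From 1 + K_pG_p(s) = 0: s² + 6.2s + 210 = 0 ⇒ ω_n = 14.49, ζ = 0.2139.
Damped frequency ω_d = ω_n√(1−ζ²) = 14.16 rad/s, so peak time T_p = π/ω_d = 0.222 s.

T_p = 0.222 s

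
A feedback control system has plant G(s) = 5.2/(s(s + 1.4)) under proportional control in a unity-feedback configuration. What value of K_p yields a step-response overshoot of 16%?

K_p = 0.371

From %OS = 100·exp(−πζ/√(1−ζ²)) = 16%, ζ = −ln(0.16)/√(π²+ln²(0.16)) = 0.5039.
Characteristic equation s² + 1.4s + 5.2K_p = 0 gives ζ = 1.4/(2√(5.2K_p)).
Setting ζ = 0.5039: √(5.2K_p) = 1.4/(2·0.5039) = 1.389, so K_p = 1.93/5.2 = 0.371.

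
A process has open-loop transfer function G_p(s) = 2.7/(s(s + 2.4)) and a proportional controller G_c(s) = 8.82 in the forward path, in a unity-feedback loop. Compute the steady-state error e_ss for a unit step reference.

The open loop G_c(s)G_p(s) has a pole at the origin (type 1), so the static position error constant is infinite and e_ss = 1/(1+∞) = 0.

0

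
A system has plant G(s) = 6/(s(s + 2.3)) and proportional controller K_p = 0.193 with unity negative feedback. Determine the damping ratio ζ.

With unity feedback the closed-loop characteristic equation is s² + 2.3s + 0.193·6 = s² + 2.3s + 1.158 = 0.
Matching s² + 2ζω_n s + ω_n²: ω_n = √1.158 = 1.076 rad/s and 2ζω_n = 2.3, so ζ = 2.3/(2·1.076) = 1.07.

ζ = 1.07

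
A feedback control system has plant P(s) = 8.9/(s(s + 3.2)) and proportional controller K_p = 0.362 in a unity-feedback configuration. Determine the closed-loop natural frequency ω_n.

ω_n = 1.79 rad/s

With unity feedback the closed-loop characteristic equation is s² + 3.2s + 0.362·8.9 = s² + 3.2s + 3.222 = 0.
So ω_n² = 3.222 ⇒ ω_n = 1.795 rad/s, and ζ = 3.2/(2ω_n) = 0.891.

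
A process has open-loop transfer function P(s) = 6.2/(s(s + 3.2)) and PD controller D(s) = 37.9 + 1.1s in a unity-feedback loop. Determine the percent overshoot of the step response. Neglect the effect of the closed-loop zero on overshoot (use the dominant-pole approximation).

33.7%

Forward path: (37.9 + 1.1s)·6.2/(s(s+3.2)). The closed-loop characteristic equation is s² + (3.2 + 6.2·1.1)s + 6.2·37.9 = 0.
That is s² + 10.02s + 235 = 0, so ω_n = 15.33 rad/s and ζ = 10.02/(2·15.33) = 0.3268.
%OS = 100·exp(−πζ/√(1−ζ²)) = 33.7%.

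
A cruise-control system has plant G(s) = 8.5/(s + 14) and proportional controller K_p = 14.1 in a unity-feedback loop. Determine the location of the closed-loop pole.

Closed-loop transfer function: T(s) = K_p·G(s)/(1 + K_p·G(s)) = 119.8/(s + 14 + 119.8) = 119.8/(s + 133.8).
The closed-loop pole is at s = −133.8.

s = -133.8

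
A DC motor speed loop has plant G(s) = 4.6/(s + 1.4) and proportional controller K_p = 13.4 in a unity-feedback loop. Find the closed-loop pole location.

s = -63.04

Closed-loop transfer function: T(s) = K_p·G(s)/(1 + K_p·G(s)) = 61.64/(s + 1.4 + 61.64) = 61.64/(s + 63.04).
The closed-loop pole is at s = −63.04.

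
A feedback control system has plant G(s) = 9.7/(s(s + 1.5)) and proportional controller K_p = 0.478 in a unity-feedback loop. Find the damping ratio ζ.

ζ = 0.348

1 + K_p·G(s) = 0 gives s² + 1.5s + 4.637 = 0.
So ω_n² = 4.637 ⇒ ω_n = 2.153 rad/s, and ζ = 1.5/(2ω_n) = 0.348.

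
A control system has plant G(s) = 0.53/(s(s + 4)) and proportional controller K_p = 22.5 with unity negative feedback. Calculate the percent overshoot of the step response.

10.7%

Closed-loop characteristic equation: s² + 4s + 11.93 = 0, so ω_n = 3.453 rad/s and ζ = 4/(2·3.453) = 0.5792.
%OS = 100·exp(−πζ/√(1−ζ²)) = 100·exp(−π·0.5792/√0.6646) = 10.7%.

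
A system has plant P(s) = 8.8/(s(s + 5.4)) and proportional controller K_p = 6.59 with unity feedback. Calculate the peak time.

Closed-loop characteristic equation: s² + 5.4s + 57.99 = 0, so ω_n = 7.615 rad/s and ζ = 5.4/(2·7.615) = 0.3546.
Damped frequency ω_d = ω_n√(1−ζ²) = 7.121 rad/s, so peak time T_p = π/ω_d = 0.441 s.

T_p = 0.441 s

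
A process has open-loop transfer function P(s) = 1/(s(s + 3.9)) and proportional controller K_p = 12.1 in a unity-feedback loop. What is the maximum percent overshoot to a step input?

11.9%

The closed-loop denominator s² + 3.9s + 12.1 gives ω_n = √12.1 = 3.479 and ζ = 3.9/(2ω_n) = 0.5606.
%OS = 100·exp(−πζ/√(1−ζ²)) = 100·exp(−π·0.5606/√0.6857) = 11.9%.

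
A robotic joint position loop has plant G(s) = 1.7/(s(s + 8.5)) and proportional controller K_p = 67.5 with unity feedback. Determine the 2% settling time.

Closed-loop characteristic equation: s² + 8.5s + 114.8 = 0, so ω_n = 10.71 rad/s and ζ = 8.5/(2·10.71) = 0.3967.
2% settling time T_s ≈ 4/(ζω_n) = 4/4.25 = 0.941 s.

T_s ≈ 0.941 s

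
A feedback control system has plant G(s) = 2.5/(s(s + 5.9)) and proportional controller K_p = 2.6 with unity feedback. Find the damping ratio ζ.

ζ = 1.16

1 + K_p·G(s) = 0 gives s² + 5.9s + 6.5 = 0.
Matching s² + 2ζω_n s + ω_n²: ω_n = √6.5 = 2.55 rad/s and 2ζω_n = 5.9, so ζ = 5.9/(2·2.55) = 1.16.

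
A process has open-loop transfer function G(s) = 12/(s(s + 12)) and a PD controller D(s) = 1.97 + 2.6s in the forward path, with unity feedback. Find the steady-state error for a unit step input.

The open loop D(s)G(s) has a pole at the origin (type 1), so the static position error constant is infinite and e_ss = 1/(1+∞) = 0.

0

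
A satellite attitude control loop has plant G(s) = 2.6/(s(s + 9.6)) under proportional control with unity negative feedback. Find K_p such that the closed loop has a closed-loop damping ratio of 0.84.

Closed-loop characteristic equation: s² + 9.6s + K_p·2.6 = 0.
So ω_n = √(2.6K_p) and 2ζω_n = 9.6, giving ζ = 9.6/(2√(2.6K_p)).
Setting ζ = 0.84: √(2.6K_p) = 9.6/(2·0.84) = 5.714, so K_p = 32.65/2.6 = 12.6.

K_p = 12.6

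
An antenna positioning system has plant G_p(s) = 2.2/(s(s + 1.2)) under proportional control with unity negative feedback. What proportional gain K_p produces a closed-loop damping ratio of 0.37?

Closed-loop characteristic equation: s² + 1.2s + K_p·2.2 = 0.
So ω_n = √(2.2K_p) and 2ζω_n = 1.2, giving ζ = 1.2/(2√(2.2K_p)).
Setting ζ = 0.37: √(2.2K_p) = 1.2/(2·0.37) = 1.622, so K_p = 2.63/2.2 = 1.2.

K_p = 1.2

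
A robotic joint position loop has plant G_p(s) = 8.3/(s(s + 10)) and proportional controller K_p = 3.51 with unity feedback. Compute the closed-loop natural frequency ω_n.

With unity feedback the closed-loop characteristic equation is s² + 10s + 3.51·8.3 = s² + 10s + 29.13 = 0.
So ω_n² = 29.13 ⇒ ω_n = 5.397 rad/s, and ζ = 10/(2ω_n) = 0.926.

ω_n = 5.4 rad/s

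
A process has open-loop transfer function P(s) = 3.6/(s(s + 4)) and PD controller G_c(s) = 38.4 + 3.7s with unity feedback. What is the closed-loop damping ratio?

Forward path: (38.4 + 3.7s)·3.6/(s(s+4)). The closed-loop characteristic equation is s² + (4 + 3.6·3.7)s + 3.6·38.4 = 0.
That is s² + 17.32s + 138.2 = 0, so ω_n = 11.76 rad/s and ζ = 17.32/(2·11.76) = 0.7365.

ζ = 0.737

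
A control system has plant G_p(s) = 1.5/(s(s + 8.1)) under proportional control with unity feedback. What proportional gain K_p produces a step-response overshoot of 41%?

From %OS = 100·exp(−πζ/√(1−ζ²)) = 41%, ζ = −ln(0.41)/√(π²+ln²(0.41)) = 0.273.
Characteristic equation s² + 8.1s + 1.5K_p = 0 gives ζ = 8.1/(2√(1.5K_p)).
Setting ζ = 0.273: √(1.5K_p) = 8.1/(2·0.273) = 14.83, so K_p = 220/1.5 = 147.

K_p = 147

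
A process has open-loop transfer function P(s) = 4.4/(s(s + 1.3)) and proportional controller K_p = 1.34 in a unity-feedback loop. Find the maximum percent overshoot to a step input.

41.8%

Closed-loop characteristic equation: s² + 1.3s + 5.896 = 0, so ω_n = 2.428 rad/s and ζ = 1.3/(2·2.428) = 0.2677.
%OS = 100·exp(−πζ/√(1−ζ²)) = 100·exp(−π·0.2677/√0.9283) = 41.8%.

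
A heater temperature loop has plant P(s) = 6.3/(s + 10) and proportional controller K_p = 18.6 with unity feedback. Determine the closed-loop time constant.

Closed-loop transfer function: T(s) = K_p·P(s)/(1 + K_p·P(s)) = 117.2/(s + 10 + 117.2) = 117.2/(s + 127.2).
Time constant τ = 1/127.2 = 0.00786 s.

τ = 0.00786 s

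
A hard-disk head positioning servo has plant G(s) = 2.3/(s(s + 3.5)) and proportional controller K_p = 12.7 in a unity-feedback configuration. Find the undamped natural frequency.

With unity feedback the closed-loop characteristic equation is s² + 3.5s + 12.7·2.3 = s² + 3.5s + 29.21 = 0.
So ω_n² = 29.21 ⇒ ω_n = 5.405 rad/s, and ζ = 3.5/(2ω_n) = 0.324.

ω_n = 5.4 rad/s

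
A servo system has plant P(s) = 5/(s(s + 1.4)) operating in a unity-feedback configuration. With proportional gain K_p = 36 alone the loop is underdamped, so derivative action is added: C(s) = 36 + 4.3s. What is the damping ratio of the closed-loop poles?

ζ = 0.853

Forward path: (36 + 4.3s)·5/(s(s+1.4)). The closed-loop characteristic equation is s² + (1.4 + 5·4.3)s + 5·36 = 0.
That is s² + 22.9s + 180 = 0, so ω_n = 13.42 rad/s and ζ = 22.9/(2·13.42) = 0.8534.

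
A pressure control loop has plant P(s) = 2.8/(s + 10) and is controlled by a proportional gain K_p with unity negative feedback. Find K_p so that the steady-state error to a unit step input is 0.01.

Steady-state error for a unit step on this type-0 loop is 1/(1 + K_p·P(0)).
P(0) = 0.28. Require 1/(1 + K_p·0.28) = 0.01, so 1 + 0.28·K_p = 100.
K_p = (100 − 1)/0.28 = 354.

K_p = 354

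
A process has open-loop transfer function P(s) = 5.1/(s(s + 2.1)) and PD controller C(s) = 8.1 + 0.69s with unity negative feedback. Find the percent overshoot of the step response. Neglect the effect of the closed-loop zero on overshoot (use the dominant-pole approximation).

21.7%

Forward path: (8.1 + 0.69s)·5.1/(s(s+2.1)). The closed-loop characteristic equation is s² + (2.1 + 5.1·0.69)s + 5.1·8.1 = 0.
That is s² + 5.619s + 41.31 = 0, so ω_n = 6.427 rad/s and ζ = 5.619/(2·6.427) = 0.4371.
%OS = 100·exp(−πζ/√(1−ζ²)) = 21.7%.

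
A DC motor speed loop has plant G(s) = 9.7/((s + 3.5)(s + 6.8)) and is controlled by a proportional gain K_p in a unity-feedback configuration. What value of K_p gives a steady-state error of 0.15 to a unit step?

K_p = 13.9

For a type-0 loop with proportional control, e_ss = 1/(1 + K_p·G(0)).
G(0) = 0.4076. Require 1/(1 + K_p·0.4076) = 0.15, so 1 + 0.4076·K_p = 6.667.
K_p = (6.667 − 1)/0.4076 = 13.9.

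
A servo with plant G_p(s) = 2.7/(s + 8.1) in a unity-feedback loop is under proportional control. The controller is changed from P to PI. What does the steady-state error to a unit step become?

0

Adding integral action puts a pole at s = 0 in the forward path, raising the system type to 1; a type-1 loop has zero steady-state error to a step.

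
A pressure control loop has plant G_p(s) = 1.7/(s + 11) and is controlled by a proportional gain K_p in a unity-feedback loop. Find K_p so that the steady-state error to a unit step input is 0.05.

The loop is type 0, so e_ss(step) = 1/(1 + K_pos) with K_pos = K_p·G_p(0).
G_p(0) = 0.1545. Require 1/(1 + K_p·0.1545) = 0.05, so 1 + 0.1545·K_p = 20.
K_p = (20 − 1)/0.1545 = 123.

K_p = 123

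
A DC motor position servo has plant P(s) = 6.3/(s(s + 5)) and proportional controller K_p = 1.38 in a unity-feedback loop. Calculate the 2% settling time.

Closed-loop characteristic equation: s² + 5s + 8.694 = 0, so ω_n = 2.949 rad/s and ζ = 5/(2·2.949) = 0.8479.
2% settling time T_s ≈ 4/(ζω_n) = 4/2.5 = 1.6 s.

T_s ≈ 1.6 s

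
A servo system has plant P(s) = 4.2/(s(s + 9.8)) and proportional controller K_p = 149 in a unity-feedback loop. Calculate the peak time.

From 1 + K_pP(s) = 0: s² + 9.8s + 625.8 = 0 ⇒ ω_n = 25.02, ζ = 0.1959.
Damped frequency ω_d = ω_n√(1−ζ²) = 24.53 rad/s, so peak time T_p = π/ω_d = 0.128 s.

T_p = 0.128 s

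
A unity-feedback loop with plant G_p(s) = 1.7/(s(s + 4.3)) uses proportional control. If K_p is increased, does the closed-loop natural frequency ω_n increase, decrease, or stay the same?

increase

ω_n = √(1.7·K_p), which grows with K_p.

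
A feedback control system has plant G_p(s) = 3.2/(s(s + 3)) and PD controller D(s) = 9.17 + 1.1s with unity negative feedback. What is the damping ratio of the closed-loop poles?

ζ = 0.602

Forward path: (9.17 + 1.1s)·3.2/(s(s+3)). The closed-loop characteristic equation is s² + (3 + 3.2·1.1)s + 3.2·9.17 = 0.
That is s² + 6.52s + 29.34 = 0, so ω_n = 5.417 rad/s and ζ = 6.52/(2·5.417) = 0.6018.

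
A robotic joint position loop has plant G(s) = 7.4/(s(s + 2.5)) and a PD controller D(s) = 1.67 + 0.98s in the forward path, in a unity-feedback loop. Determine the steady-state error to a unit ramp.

The loop has one pole at the origin (type 1). Velocity error constant K_v = lim_{s→0} s·D(s)G(s) = 1.67·7.4/2.5 = 4.943.
Steady-state error to a unit ramp: e_ss = 1/K_v = 0.202.

0.202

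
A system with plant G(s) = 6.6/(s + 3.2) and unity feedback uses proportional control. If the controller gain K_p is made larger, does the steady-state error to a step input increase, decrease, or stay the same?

decrease

e_ss = 1/(1 + K_p·G(0)); a larger K_p raises the denominator, so e_ss decreases.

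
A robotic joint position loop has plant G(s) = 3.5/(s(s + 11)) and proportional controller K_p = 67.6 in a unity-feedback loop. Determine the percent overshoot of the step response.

From 1 + K_pG(s) = 0: s² + 11s + 236.6 = 0 ⇒ ω_n = 15.38, ζ = 0.3576.
%OS = 100·exp(−πζ/√(1−ζ²)) = 100·exp(−π·0.3576/√0.8721) = 30%.

30%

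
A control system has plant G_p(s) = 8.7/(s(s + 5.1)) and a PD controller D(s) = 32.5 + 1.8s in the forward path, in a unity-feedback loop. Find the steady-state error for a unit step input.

The open loop D(s)G_p(s) has a pole at the origin (type 1), so the static position error constant is infinite and e_ss = 1/(1+∞) = 0.

0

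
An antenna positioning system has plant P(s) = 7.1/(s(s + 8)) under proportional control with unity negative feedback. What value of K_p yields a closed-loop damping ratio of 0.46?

K_p = 10.6

Closed-loop characteristic equation: s² + 8s + K_p·7.1 = 0.
So ω_n = √(7.1K_p) and 2ζω_n = 8, giving ζ = 8/(2√(7.1K_p)).
Setting ζ = 0.46: √(7.1K_p) = 8/(2·0.46) = 8.696, so K_p = 75.61/7.1 = 10.6.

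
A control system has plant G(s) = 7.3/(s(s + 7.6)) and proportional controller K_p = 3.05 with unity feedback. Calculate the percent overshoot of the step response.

Closed-loop characteristic equation: s² + 7.6s + 22.26 = 0, so ω_n = 4.719 rad/s and ζ = 7.6/(2·4.719) = 0.8053.
%OS = 100·exp(−πζ/√(1−ζ²)) = 100·exp(−π·0.8053/√0.3514) = 1.4%.

1.4%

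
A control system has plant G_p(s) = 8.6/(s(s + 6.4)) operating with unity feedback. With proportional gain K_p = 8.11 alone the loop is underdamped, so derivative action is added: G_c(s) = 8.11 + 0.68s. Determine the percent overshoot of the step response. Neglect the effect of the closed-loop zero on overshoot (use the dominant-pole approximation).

Forward path: (8.11 + 0.68s)·8.6/(s(s+6.4)). The closed-loop characteristic equation is s² + (6.4 + 8.6·0.68)s + 8.6·8.11 = 0.
That is s² + 12.25s + 69.75 = 0, so ω_n = 8.351 rad/s and ζ = 12.25/(2·8.351) = 0.7333.
%OS = 100·exp(−πζ/√(1−ζ²)) = 3.38%.

3.38%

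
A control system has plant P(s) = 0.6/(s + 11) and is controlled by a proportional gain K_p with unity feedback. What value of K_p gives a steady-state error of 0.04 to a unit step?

K_p = 440

For a type-0 loop with proportional control, e_ss = 1/(1 + K_p·P(0)).
P(0) = 0.05455. Require 1/(1 + K_p·0.05455) = 0.04, so 1 + 0.05455·K_p = 25.
K_p = (25 − 1)/0.05455 = 440.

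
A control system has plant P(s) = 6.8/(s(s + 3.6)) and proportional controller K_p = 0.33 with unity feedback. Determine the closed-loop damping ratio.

The closed-loop denominator is s(s+3.6) + 0.33·6.8 = s² + 3.6s + 2.244.
Matching s² + 2ζω_n s + ω_n²: ω_n = √2.244 = 1.498 rad/s and 2ζω_n = 3.6, so ζ = 3.6/(2·1.498) = 1.2.

ζ = 1.2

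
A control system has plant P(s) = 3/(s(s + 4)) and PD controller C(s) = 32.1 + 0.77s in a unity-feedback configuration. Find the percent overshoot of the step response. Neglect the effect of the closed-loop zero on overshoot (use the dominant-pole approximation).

Forward path: (32.1 + 0.77s)·3/(s(s+4)). The closed-loop characteristic equation is s² + (4 + 3·0.77)s + 3·32.1 = 0.
That is s² + 6.31s + 96.3 = 0, so ω_n = 9.813 rad/s and ζ = 6.31/(2·9.813) = 0.3215.
%OS = 100·exp(−πζ/√(1−ζ²)) = 34.4%.

34.4%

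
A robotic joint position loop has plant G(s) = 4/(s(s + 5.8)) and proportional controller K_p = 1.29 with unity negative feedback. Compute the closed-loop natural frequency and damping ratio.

ω_n = 2.27 rad/s, ζ = 1.28

With unity feedback the closed-loop characteristic equation is s² + 5.8s + 1.29·4 = s² + 5.8s + 5.16 = 0.
Matching s² + 2ζω_n s + ω_n²: ω_n = √5.16 = 2.272 rad/s and 2ζω_n = 5.8, so ζ = 5.8/(2·2.272) = 1.28.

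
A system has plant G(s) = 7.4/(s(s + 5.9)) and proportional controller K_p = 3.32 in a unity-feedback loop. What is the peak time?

T_p = 0.789 s

The closed-loop denominator s² + 5.9s + 24.57 gives ω_n = √24.57 = 4.957 and ζ = 5.9/(2ω_n) = 0.5952.
Damped frequency ω_d = ω_n√(1−ζ²) = 3.983 rad/s, so peak time T_p = π/ω_d = 0.789 s.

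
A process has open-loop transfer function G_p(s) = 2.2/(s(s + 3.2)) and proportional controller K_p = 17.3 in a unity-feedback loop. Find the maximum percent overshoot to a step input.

The closed-loop denominator s² + 3.2s + 38.06 gives ω_n = √38.06 = 6.169 and ζ = 3.2/(2ω_n) = 0.2593.
%OS = 100·exp(−πζ/√(1−ζ²)) = 100·exp(−π·0.2593/√0.9327) = 43%.

43%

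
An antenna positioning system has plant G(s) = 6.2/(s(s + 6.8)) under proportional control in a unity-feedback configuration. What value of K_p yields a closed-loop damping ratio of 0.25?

Closed-loop characteristic equation: s² + 6.8s + K_p·6.2 = 0.
So ω_n = √(6.2K_p) and 2ζω_n = 6.8, giving ζ = 6.8/(2√(6.2K_p)).
Setting ζ = 0.25: √(6.2K_p) = 6.8/(2·0.25) = 13.6, so K_p = 185/6.2 = 29.8.

K_p = 29.8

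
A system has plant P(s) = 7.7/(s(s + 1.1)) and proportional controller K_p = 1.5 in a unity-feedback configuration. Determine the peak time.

T_p = 0.937 s

Closed-loop characteristic equation: s² + 1.1s + 11.55 = 0, so ω_n = 3.399 rad/s and ζ = 1.1/(2·3.399) = 0.1618.
Damped frequency ω_d = ω_n√(1−ζ²) = 3.354 rad/s, so peak time T_p = π/ω_d = 0.937 s.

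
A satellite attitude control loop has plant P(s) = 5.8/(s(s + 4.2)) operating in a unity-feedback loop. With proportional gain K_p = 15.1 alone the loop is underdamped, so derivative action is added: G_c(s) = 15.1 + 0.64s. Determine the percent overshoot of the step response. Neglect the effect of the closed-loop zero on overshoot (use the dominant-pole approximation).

23.1%

Forward path: (15.1 + 0.64s)·5.8/(s(s+4.2)). The closed-loop characteristic equation is s² + (4.2 + 5.8·0.64)s + 5.8·15.1 = 0.
That is s² + 7.912s + 87.58 = 0, so ω_n = 9.358 rad/s and ζ = 7.912/(2·9.358) = 0.4227.
%OS = 100·exp(−πζ/√(1−ζ²)) = 23.1%.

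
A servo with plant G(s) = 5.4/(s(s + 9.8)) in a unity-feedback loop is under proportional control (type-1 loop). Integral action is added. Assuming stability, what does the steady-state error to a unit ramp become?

0

The integrator raises the loop to type 2, so K_v → ∞ and e_ss to a ramp is zero.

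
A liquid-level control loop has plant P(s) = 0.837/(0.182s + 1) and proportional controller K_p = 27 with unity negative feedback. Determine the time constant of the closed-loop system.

Closed loop: T(s) = K_p·P/(1+K_p·P) = 22.6/(0.182s + 1 + 22.6), with pole at s = −(1 + 22.6)/0.182 = −129.7.
Closed-loop time constant τ = 1/129.7 = 0.00771 s.

τ = 0.00771 s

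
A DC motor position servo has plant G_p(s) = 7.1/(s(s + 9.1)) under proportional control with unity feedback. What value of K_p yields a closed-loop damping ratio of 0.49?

Closed-loop characteristic equation: s² + 9.1s + K_p·7.1 = 0.
So ω_n = √(7.1K_p) and 2ζω_n = 9.1, giving ζ = 9.1/(2√(7.1K_p)).
Setting ζ = 0.49: √(7.1K_p) = 9.1/(2·0.49) = 9.286, so K_p = 86.22/7.1 = 12.1.

K_p = 12.1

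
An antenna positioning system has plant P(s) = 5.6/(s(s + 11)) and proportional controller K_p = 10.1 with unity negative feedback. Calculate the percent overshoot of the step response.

The closed-loop denominator s² + 11s + 56.56 gives ω_n = √56.56 = 7.521 and ζ = 11/(2ω_n) = 0.7313.
%OS = 100·exp(−πζ/√(1−ζ²)) = 100·exp(−π·0.7313/√0.4652) = 3.44%.

3.44%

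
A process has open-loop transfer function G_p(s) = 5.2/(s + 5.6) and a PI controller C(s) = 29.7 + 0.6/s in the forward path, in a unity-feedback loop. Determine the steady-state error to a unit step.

The open loop C(s)G_p(s) has a pole at the origin (type 1), so the static position error constant is infinite and e_ss = 1/(1+∞) = 0.

0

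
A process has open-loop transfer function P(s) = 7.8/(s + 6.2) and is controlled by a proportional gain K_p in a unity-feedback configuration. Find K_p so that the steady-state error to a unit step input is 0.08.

For a type-0 loop with proportional control, e_ss = 1/(1 + K_p·P(0)).
P(0) = 1.258. Require 1/(1 + K_p·1.258) = 0.08, so 1 + 1.258·K_p = 12.5.
K_p = (12.5 − 1)/1.258 = 9.14.

K_p = 9.14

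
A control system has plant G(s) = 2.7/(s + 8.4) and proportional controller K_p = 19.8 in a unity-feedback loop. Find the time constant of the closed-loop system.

τ = 0.0162 s

Closed-loop transfer function: T(s) = K_p·G(s)/(1 + K_p·G(s)) = 53.46/(s + 8.4 + 53.46) = 53.46/(s + 61.86).
Time constant τ = 1/61.86 = 0.0162 s.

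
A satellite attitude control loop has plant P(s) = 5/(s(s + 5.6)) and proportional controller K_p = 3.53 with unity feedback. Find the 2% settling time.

T_s ≈ 1.43 s

The closed-loop denominator s² + 5.6s + 17.65 gives ω_n = √17.65 = 4.201 and ζ = 5.6/(2ω_n) = 0.6665.
2% settling time T_s ≈ 4/(ζω_n) = 4/2.8 = 1.43 s.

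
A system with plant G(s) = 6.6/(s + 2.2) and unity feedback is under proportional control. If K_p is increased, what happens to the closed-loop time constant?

The closed-loop bandwidth 2.2+K_p·6.6 grows with K_p, so τ shrinks.

decrease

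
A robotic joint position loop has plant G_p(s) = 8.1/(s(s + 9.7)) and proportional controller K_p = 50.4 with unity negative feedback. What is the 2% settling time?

T_s ≈ 0.825 s

The closed-loop denominator s² + 9.7s + 408.2 gives ω_n = √408.2 = 20.2 and ζ = 9.7/(2ω_n) = 0.24.
2% settling time T_s ≈ 4/(ζω_n) = 4/4.85 = 0.825 s.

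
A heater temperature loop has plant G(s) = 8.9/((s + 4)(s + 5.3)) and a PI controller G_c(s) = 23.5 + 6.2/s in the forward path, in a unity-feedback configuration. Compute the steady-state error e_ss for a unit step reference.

0

The open loop G_c(s)G(s) has a pole at the origin (type 1), so the static position error constant is infinite and e_ss = 1/(1+∞) = 0.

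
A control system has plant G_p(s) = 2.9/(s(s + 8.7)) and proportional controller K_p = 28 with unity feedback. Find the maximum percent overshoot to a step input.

17.7%

The closed-loop denominator s² + 8.7s + 81.2 gives ω_n = √81.2 = 9.011 and ζ = 8.7/(2ω_n) = 0.4827.
%OS = 100·exp(−πζ/√(1−ζ²)) = 100·exp(−π·0.4827/√0.767) = 17.7%.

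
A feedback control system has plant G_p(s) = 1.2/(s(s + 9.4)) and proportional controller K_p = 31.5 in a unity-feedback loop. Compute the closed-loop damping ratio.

ζ = 0.764

1 + K_p·G_p(s) = 0 gives s² + 9.4s + 37.8 = 0.
So ω_n² = 37.8 ⇒ ω_n = 6.148 rad/s, and ζ = 9.4/(2ω_n) = 0.764.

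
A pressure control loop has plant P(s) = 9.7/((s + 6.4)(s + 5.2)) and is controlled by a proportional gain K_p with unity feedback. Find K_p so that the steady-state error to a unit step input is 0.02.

K_p = 168

The loop is type 0, so e_ss(step) = 1/(1 + K_pos) with K_pos = K_p·P(0).
P(0) = 0.2915. Require 1/(1 + K_p·0.2915) = 0.02, so 1 + 0.2915·K_p = 50.
K_p = (50 − 1)/0.2915 = 168.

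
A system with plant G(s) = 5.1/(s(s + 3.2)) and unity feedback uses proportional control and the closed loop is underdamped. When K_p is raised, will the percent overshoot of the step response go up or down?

Characteristic equation s² + 3.2s + K_p·5.1 = 0: raising K_p raises ω_n while 2ζω_n = 3.2 is fixed, so ζ falls and overshoot grows.

increase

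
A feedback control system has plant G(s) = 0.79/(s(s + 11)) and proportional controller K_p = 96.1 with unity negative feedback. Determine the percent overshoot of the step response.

From 1 + K_pG(s) = 0: s² + 11s + 75.92 = 0 ⇒ ω_n = 8.713, ζ = 0.6312.
%OS = 100·exp(−πζ/√(1−ζ²)) = 100·exp(−π·0.6312/√0.6015) = 7.76%.

7.76%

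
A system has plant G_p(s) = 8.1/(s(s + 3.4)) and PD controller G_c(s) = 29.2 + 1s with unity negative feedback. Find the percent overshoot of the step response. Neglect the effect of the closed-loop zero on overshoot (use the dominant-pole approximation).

Forward path: (29.2 + 1s)·8.1/(s(s+3.4)). The closed-loop characteristic equation is s² + (3.4 + 8.1·1)s + 8.1·29.2 = 0.
That is s² + 11.5s + 236.5 = 0, so ω_n = 15.38 rad/s and ζ = 11.5/(2·15.38) = 0.3739.
%OS = 100·exp(−πζ/√(1−ζ²)) = 28.2%.

28.2%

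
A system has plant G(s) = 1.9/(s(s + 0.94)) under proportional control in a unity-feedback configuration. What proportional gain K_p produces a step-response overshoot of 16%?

From %OS = 100·exp(−πζ/√(1−ζ²)) = 16%, ζ = −ln(0.16)/√(π²+ln²(0.16)) = 0.5039.
Characteristic equation s² + 0.94s + 1.9K_p = 0 gives ζ = 0.94/(2√(1.9K_p)).
Setting ζ = 0.5039: √(1.9K_p) = 0.94/(2·0.5039) = 0.9328, so K_p = 0.8701/1.9 = 0.458.

K_p = 0.458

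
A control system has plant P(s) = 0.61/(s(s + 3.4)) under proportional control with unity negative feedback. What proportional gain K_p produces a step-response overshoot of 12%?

From %OS = 100·exp(−πζ/√(1−ζ²)) = 12%, ζ = −ln(0.12)/√(π²+ln²(0.12)) = 0.5594.
Characteristic equation s² + 3.4s + 0.61K_p = 0 gives ζ = 3.4/(2√(0.61K_p)).
Setting ζ = 0.5594: √(0.61K_p) = 3.4/(2·0.5594) = 3.039, so K_p = 9.235/0.61 = 15.1.

K_p = 15.1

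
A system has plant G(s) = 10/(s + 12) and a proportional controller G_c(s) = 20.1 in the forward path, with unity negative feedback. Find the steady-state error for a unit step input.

0.0563

The loop is type 0. Static position error constant K_pos = G_c(0)·G(0) = 20.1·0.8333 = 16.75.
Steady-state error to a unit step: e_ss = 1/(1+K_pos) = 1/17.75 = 0.0563.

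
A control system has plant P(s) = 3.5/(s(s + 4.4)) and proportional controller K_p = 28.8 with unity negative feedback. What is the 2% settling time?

T_s ≈ 1.82 s

Closed-loop characteristic equation: s² + 4.4s + 100.8 = 0, so ω_n = 10.04 rad/s and ζ = 4.4/(2·10.04) = 0.2191.
2% settling time T_s ≈ 4/(ζω_n) = 4/2.2 = 1.82 s.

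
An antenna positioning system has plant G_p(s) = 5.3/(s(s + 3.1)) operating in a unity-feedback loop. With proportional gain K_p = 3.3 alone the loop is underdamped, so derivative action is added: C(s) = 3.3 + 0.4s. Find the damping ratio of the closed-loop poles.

ζ = 0.624

Forward path: (3.3 + 0.4s)·5.3/(s(s+3.1)). The closed-loop characteristic equation is s² + (3.1 + 5.3·0.4)s + 5.3·3.3 = 0.
That is s² + 5.22s + 17.49 = 0, so ω_n = 4.182 rad/s and ζ = 5.22/(2·4.182) = 0.6241.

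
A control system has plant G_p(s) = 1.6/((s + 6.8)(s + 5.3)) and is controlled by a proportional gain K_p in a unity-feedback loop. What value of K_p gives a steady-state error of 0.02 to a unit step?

Steady-state error for a unit step on this type-0 loop is 1/(1 + K_p·G_p(0)).
G_p(0) = 0.0444. Require 1/(1 + K_p·0.0444) = 0.02, so 1 + 0.0444·K_p = 50.
K_p = (50 − 1)/0.0444 = 1100.

K_p = 1100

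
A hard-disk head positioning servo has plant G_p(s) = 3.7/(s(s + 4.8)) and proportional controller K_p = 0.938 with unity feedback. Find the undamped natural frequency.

ω_n = 1.86 rad/s

With unity feedback the closed-loop characteristic equation is s² + 4.8s + 0.938·3.7 = s² + 4.8s + 3.471 = 0.
So ω_n² = 3.471 ⇒ ω_n = 1.863 rad/s, and ζ = 4.8/(2ω_n) = 1.29.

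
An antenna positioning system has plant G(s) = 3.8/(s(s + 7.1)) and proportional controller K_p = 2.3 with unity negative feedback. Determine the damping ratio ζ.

ζ = 1.2

With unity feedback the closed-loop characteristic equation is s² + 7.1s + 2.3·3.8 = s² + 7.1s + 8.74 = 0.
So ω_n² = 8.74 ⇒ ω_n = 2.956 rad/s, and ζ = 7.1/(2ω_n) = 1.2.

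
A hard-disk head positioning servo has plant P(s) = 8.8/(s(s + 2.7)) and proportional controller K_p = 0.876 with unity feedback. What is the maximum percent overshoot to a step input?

From 1 + K_pP(s) = 0: s² + 2.7s + 7.709 = 0 ⇒ ω_n = 2.776, ζ = 0.4862.
%OS = 100·exp(−πζ/√(1−ζ²)) = 100·exp(−π·0.4862/√0.7636) = 17.4%.

17.4%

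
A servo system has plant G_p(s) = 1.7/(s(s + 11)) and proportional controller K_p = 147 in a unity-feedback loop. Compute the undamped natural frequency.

ω_n = 15.8 rad/s

1 + K_p·G_p(s) = 0 gives s² + 11s + 249.9 = 0.
So ω_n² = 249.9 ⇒ ω_n = 15.81 rad/s, and ζ = 11/(2ω_n) = 0.348.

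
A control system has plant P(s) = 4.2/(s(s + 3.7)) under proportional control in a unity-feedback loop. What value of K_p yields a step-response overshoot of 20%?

From %OS = 100·exp(−πζ/√(1−ζ²)) = 20%, ζ = −ln(0.2)/√(π²+ln²(0.2)) = 0.4559.
Characteristic equation s² + 3.7s + 4.2K_p = 0 gives ζ = 3.7/(2√(4.2K_p)).
Setting ζ = 0.4559: √(4.2K_p) = 3.7/(2·0.4559) = 4.057, so K_p = 16.46/4.2 = 3.92.

K_p = 3.92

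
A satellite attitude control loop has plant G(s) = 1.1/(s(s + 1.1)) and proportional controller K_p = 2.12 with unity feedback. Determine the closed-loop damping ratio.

The closed-loop denominator is s(s+1.1) + 2.12·1.1 = s² + 1.1s + 2.332.
So ω_n² = 2.332 ⇒ ω_n = 1.527 rad/s, and ζ = 1.1/(2ω_n) = 0.36.

ζ = 0.36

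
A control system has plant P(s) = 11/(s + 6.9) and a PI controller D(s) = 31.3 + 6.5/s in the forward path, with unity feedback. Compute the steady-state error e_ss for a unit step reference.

0

The open loop D(s)P(s) has a pole at the origin (type 1), so the static position error constant is infinite and e_ss = 1/(1+∞) = 0.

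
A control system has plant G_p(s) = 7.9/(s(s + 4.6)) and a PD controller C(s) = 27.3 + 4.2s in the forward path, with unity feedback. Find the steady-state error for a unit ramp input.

0.0213

The loop has one pole at the origin (type 1). Velocity error constant K_v = lim_{s→0} s·C(s)G_p(s) = 27.3·7.9/4.6 = 46.88.
Steady-state error to a unit ramp: e_ss = 1/K_v = 0.0213.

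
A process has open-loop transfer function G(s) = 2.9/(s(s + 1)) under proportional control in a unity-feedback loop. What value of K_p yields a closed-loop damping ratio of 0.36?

K_p = 0.665

Closed-loop characteristic equation: s² + 1s + K_p·2.9 = 0.
So ω_n = √(2.9K_p) and 2ζω_n = 1, giving ζ = 1/(2√(2.9K_p)).
Setting ζ = 0.36: √(2.9K_p) = 1/(2·0.36) = 1.389, so K_p = 1.929/2.9 = 0.665.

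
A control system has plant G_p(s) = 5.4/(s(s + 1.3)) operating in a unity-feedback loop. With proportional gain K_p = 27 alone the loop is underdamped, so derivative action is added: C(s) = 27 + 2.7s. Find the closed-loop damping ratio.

ζ = 0.658

Forward path: (27 + 2.7s)·5.4/(s(s+1.3)). The closed-loop characteristic equation is s² + (1.3 + 5.4·2.7)s + 5.4·27 = 0.
That is s² + 15.88s + 145.8 = 0, so ω_n = 12.07 rad/s and ζ = 15.88/(2·12.07) = 0.6576.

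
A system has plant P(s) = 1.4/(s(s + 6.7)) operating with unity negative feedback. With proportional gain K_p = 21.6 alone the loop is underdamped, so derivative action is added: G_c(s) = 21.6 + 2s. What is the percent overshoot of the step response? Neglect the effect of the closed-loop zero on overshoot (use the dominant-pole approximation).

0.458%

Forward path: (21.6 + 2s)·1.4/(s(s+6.7)). The closed-loop characteristic equation is s² + (6.7 + 1.4·2)s + 1.4·21.6 = 0.
That is s² + 9.5s + 30.24 = 0, so ω_n = 5.499 rad/s and ζ = 9.5/(2·5.499) = 0.8638.
%OS = 100·exp(−πζ/√(1−ζ²)) = 0.458%.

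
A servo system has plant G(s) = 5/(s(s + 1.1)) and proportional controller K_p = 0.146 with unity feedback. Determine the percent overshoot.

Closed-loop characteristic equation: s² + 1.1s + 0.73 = 0, so ω_n = 0.8544 rad/s and ζ = 1.1/(2·0.8544) = 0.6437.
%OS = 100·exp(−πζ/√(1−ζ²)) = 100·exp(−π·0.6437/√0.5856) = 7.12%.

7.12%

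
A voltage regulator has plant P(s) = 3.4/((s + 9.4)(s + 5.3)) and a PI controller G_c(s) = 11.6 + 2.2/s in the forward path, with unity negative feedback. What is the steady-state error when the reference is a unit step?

The open loop G_c(s)P(s) has a pole at the origin (type 1), so the static position error constant is infinite and e_ss = 1/(1+∞) = 0.

0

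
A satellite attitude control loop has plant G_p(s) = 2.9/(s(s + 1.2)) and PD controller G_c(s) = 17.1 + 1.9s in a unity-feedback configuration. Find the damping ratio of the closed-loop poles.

ζ = 0.476

Forward path: (17.1 + 1.9s)·2.9/(s(s+1.2)). The closed-loop characteristic equation is s² + (1.2 + 2.9·1.9)s + 2.9·17.1 = 0.
That is s² + 6.71s + 49.59 = 0, so ω_n = 7.042 rad/s and ζ = 6.71/(2·7.042) = 0.4764.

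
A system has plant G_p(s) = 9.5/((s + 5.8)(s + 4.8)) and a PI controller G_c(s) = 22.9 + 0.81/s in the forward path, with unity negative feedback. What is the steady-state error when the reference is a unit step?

0

The open loop G_c(s)G_p(s) has a pole at the origin (type 1), so the static position error constant is infinite and e_ss = 1/(1+∞) = 0.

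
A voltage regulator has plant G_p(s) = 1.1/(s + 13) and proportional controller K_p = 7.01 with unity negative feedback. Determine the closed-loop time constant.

Closed-loop transfer function: T(s) = K_p·G_p(s)/(1 + K_p·G_p(s)) = 7.711/(s + 13 + 7.711) = 7.711/(s + 20.71).
Time constant τ = 1/20.71 = 0.0483 s.

τ = 0.0483 s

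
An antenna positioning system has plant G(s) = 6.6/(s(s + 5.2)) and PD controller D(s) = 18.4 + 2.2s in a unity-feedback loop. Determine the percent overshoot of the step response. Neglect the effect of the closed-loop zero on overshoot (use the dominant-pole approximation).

Forward path: (18.4 + 2.2s)·6.6/(s(s+5.2)). The closed-loop characteristic equation is s² + (5.2 + 6.6·2.2)s + 6.6·18.4 = 0.
That is s² + 19.72s + 121.4 = 0, so ω_n = 11.02 rad/s and ζ = 19.72/(2·11.02) = 0.8947.
%OS = 100·exp(−πζ/√(1−ζ²)) = 0.185%.

0.185%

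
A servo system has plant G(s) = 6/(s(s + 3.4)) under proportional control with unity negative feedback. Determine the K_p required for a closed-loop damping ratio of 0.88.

K_p = 0.622

Closed-loop characteristic equation: s² + 3.4s + K_p·6 = 0.
So ω_n = √(6K_p) and 2ζω_n = 3.4, giving ζ = 3.4/(2√(6K_p)).
Setting ζ = 0.88: √(6K_p) = 3.4/(2·0.88) = 1.932, so K_p = 3.732/6 = 0.622.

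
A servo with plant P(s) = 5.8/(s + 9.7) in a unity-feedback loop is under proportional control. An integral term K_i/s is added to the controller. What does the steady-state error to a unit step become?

Adding integral action puts a pole at s = 0 in the forward path, raising the system type to 1; a type-1 loop has zero steady-state error to a step.

0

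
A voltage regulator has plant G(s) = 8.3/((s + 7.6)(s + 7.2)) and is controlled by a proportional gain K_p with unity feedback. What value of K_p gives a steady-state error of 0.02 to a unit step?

K_p = 323

For a type-0 loop with proportional control, e_ss = 1/(1 + K_p·G(0)).
G(0) = 0.1517. Require 1/(1 + K_p·0.1517) = 0.02, so 1 + 0.1517·K_p = 50.
K_p = (50 − 1)/0.1517 = 323.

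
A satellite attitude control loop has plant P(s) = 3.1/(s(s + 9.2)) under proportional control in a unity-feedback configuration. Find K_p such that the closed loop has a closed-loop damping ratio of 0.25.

K_p = 109

Closed-loop characteristic equation: s² + 9.2s + K_p·3.1 = 0.
So ω_n = √(3.1K_p) and 2ζω_n = 9.2, giving ζ = 9.2/(2√(3.1K_p)).
Setting ζ = 0.25: √(3.1K_p) = 9.2/(2·0.25) = 18.4, so K_p = 338.6/3.1 = 109.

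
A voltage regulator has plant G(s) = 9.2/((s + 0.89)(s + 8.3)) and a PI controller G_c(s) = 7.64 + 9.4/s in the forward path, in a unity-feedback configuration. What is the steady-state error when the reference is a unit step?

0

The open loop G_c(s)G(s) has a pole at the origin (type 1), so the static position error constant is infinite and e_ss = 1/(1+∞) = 0.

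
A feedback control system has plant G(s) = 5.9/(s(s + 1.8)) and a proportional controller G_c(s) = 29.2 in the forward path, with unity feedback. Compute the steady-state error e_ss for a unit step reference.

The open loop G_c(s)G(s) has a pole at the origin (type 1), so the static position error constant is infinite and e_ss = 1/(1+∞) = 0.

0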